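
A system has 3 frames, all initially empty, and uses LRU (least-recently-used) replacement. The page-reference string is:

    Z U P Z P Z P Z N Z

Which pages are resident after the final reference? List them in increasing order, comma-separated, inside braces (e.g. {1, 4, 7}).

{N, P, Z}

Z: miss, frames [Z]
U: miss, frames [Z, U]
P: miss, frames [Z, U, P]
Z: hit
P: hit
Z: hit
P: hit
Z: hit
N: miss, evict U, frames [P, Z, N]
Z: hit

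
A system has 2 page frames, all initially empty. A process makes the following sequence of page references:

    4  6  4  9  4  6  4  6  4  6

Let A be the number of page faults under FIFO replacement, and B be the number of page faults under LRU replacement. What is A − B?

Under FIFO: F F . F F F . . . . → 5 faults.
Under LRU: F F . F . F . . . . → 4 faults.
A − B = 5 − 4 = 1.

1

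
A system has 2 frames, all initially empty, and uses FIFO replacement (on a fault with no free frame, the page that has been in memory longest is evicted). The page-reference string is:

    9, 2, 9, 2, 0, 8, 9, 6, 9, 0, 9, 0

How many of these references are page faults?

8

9 -> fault, frames (9)
2 -> fault, frames (9 2)
9 -> hit
2 -> hit
0 -> fault, evict 9, frames (2 0)
8 -> fault, evict 2, frames (0 8)
9 -> fault, evict 0, frames (8 9)
6 -> fault, evict 8, frames (9 6)
9 -> hit
0 -> fault, evict 9, frames (6 0)
9 -> fault, evict 6, frames (0 9)
0 -> hit
Page faults: 8.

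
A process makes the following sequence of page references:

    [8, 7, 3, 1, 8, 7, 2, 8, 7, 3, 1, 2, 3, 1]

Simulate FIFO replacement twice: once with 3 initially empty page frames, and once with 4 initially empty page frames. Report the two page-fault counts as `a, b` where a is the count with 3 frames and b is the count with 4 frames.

9, 10

3 frames: F F F F F F F . . F F . . . → 9 faults.
4 frames: F F F F . . F F F F F F . . → 10 faults.
10 > 9: adding a frame increased faults — Belady's anomaly.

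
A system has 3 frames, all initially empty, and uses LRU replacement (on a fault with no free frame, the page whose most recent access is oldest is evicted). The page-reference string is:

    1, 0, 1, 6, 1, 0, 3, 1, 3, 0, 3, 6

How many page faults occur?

5

1: miss, frames [1]
0: miss, frames [1, 0]
1: hit
6: miss, frames [0, 1, 6]
1: hit
0: hit
3: miss, evict 6, frames [1, 0, 3]
1: hit
3: hit
0: hit
3: hit
6: miss, evict 1, frames [0, 3, 6]
Page faults: 5.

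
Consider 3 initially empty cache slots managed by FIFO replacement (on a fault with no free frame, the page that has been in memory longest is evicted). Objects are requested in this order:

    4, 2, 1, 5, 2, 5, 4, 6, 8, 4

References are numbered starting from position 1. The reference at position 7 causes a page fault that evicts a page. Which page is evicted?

pos 1: 4 → miss, frames {4}
pos 2: 2 → miss, frames {4,2}
pos 3: 1 → miss, frames {4,2,1}
pos 4: 5 → miss, evict 4, frames {2,1,5}
pos 5: 2 → hit
pos 6: 5 → hit
pos 7: 4 → miss, evict 2, frames {1,5,4}
At position 7, page 2 is evicted.

2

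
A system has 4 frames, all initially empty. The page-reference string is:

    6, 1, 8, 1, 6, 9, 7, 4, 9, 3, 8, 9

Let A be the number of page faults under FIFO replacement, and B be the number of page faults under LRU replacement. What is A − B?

1

Under FIFO: F F F . . F F F . F F F → 9 faults.
Under LRU: F F F . . F F F . F F . → 8 faults.
A − B = 9 − 8 = 1.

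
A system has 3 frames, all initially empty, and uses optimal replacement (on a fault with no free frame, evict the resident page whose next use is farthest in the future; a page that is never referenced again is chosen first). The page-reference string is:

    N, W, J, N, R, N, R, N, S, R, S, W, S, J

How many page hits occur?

N → fault, frames [N]
W → fault, frames [N, W]
J → fault, frames [N, W, J]
N → hit
R → fault, evict J, frames [N, W, R]
N → hit
R → hit
N → hit
S → fault, evict N, frames [W, R, S]
R → hit
S → hit
W → hit
S → hit
J → fault, evict S, frames [W, R, J]
Hits: 8.

8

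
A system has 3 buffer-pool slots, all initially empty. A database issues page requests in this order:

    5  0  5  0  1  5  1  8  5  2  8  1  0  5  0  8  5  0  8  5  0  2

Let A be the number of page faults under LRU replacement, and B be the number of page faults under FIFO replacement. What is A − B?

Under LRU: F F . . F . . F . F . F F F . F . . . . . F → 10 faults.
Under FIFO: F F . . F . . F F F . F F F . F . . . . . F → 11 faults.
A − B = 10 − 11 = -1.

-1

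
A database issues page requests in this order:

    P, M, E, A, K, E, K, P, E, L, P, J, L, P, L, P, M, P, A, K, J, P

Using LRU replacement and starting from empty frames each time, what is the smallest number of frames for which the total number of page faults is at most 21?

2

f=1: 22 faults
f=2: 18 faults
f=3: 13 faults
f=4: 12 faults
f=5: 11 faults
f=6: 10 faults
f=7: 7 faults
Smallest f with faults ≤ 21 is 2.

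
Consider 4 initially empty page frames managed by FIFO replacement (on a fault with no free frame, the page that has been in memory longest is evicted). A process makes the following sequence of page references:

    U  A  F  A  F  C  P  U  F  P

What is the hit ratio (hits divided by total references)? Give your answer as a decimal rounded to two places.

0.40

U: fault, frames (U)
A: fault, frames (U A)
F: fault, frames (U A F)
A: hit
F: hit
C: fault, frames (U A F C)
P: fault, evict U, frames (A F C P)
U: fault, evict A, frames (F C P U)
F: hit
P: hit
Hits: 4 of 10 references → 4/10 = 0.4000.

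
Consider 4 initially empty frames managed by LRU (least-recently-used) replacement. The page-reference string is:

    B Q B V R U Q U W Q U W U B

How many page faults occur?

8

B → miss, frames [B]
Q → miss, frames [B, Q]
B → hit
V → miss, frames [Q, B, V]
R → miss, frames [Q, B, V, R]
U → miss, evict Q, frames [B, V, R, U]
Q → miss, evict B, frames [V, R, U, Q]
U → hit
W → miss, evict V, frames [R, Q, U, W]
Q → hit
U → hit
W → hit
U → hit
B → miss, evict R, frames [Q, W, U, B]
Page faults: 8.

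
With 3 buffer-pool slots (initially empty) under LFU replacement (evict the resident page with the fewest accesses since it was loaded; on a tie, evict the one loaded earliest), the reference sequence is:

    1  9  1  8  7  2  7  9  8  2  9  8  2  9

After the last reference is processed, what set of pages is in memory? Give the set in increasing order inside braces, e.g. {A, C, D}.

1 -> miss, frames [1]
9 -> miss, frames [1, 9]
1 -> hit
8 -> miss, frames [1, 9, 8]
7 -> miss, evict 9, frames [1, 8, 7]
2 -> miss, evict 8, frames [1, 7, 2]
7 -> hit
9 -> miss, evict 2, frames [1, 7, 9]
8 -> miss, evict 9, frames [1, 7, 8]
2 -> miss, evict 8, frames [1, 7, 2]
9 -> miss, evict 2, frames [1, 7, 9]
8 -> miss, evict 9, frames [1, 7, 8]
2 -> miss, evict 8, frames [1, 7, 2]
9 -> miss, evict 2, frames [1, 7, 9]

{1, 7, 9}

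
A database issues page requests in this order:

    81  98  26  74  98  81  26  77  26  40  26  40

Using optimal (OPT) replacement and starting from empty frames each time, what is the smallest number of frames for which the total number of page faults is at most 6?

f=1: 12 faults
f=2: 8 faults
f=3: 7 faults
f=4: 6 faults
f=5: 6 faults
f=6: 6 faults
Smallest f with faults ≤ 6 is 4.

4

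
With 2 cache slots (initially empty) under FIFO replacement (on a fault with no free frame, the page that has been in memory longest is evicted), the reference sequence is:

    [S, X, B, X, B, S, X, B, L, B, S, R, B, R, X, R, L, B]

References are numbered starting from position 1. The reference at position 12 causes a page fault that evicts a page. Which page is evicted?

pos 1: S -> miss, frames (S)
pos 2: X -> miss, frames (S X)
pos 3: B -> miss, evict S, frames (X B)
pos 4: X -> hit
pos 5: B -> hit
pos 6: S -> miss, evict X, frames (B S)
pos 7: X -> miss, evict B, frames (S X)
pos 8: B -> miss, evict S, frames (X B)
pos 9: L -> miss, evict X, frames (B L)
pos 10: B -> hit
pos 11: S -> miss, evict B, frames (L S)
pos 12: R -> miss, evict L, frames (S R)
At position 12, page L is evicted.

L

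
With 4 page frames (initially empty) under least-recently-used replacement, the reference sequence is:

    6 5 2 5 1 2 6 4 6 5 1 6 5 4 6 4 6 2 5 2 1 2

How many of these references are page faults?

6 → fault, frames [6]
5 → fault, frames [6, 5]
2 → fault, frames [6, 5, 2]
5 → hit
1 → fault, frames [6, 2, 5, 1]
2 → hit
6 → hit
4 → fault, evict 5, frames [1, 2, 6, 4]
6 → hit
5 → fault, evict 1, frames [2, 4, 6, 5]
1 → fault, evict 2, frames [4, 6, 5, 1]
6 → hit
5 → hit
4 → hit
6 → hit
4 → hit
6 → hit
2 → fault, evict 1, frames [5, 4, 6, 2]
5 → hit
2 → hit
1 → fault, evict 4, frames [6, 5, 2, 1]
2 → hit
Page faults: 9.

9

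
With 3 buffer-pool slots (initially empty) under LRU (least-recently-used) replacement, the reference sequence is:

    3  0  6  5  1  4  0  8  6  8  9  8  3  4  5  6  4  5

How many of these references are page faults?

14

3 → fault, frames (3)
0 → fault, frames (3 0)
6 → fault, frames (3 0 6)
5 → fault, evict 3, frames (0 6 5)
1 → fault, evict 0, frames (6 5 1)
4 → fault, evict 6, frames (5 1 4)
0 → fault, evict 5, frames (1 4 0)
8 → fault, evict 1, frames (4 0 8)
6 → fault, evict 4, frames (0 8 6)
8 → hit
9 → fault, evict 0, frames (6 8 9)
8 → hit
3 → fault, evict 6, frames (9 8 3)
4 → fault, evict 9, frames (8 3 4)
5 → fault, evict 8, frames (3 4 5)
6 → fault, evict 3, frames (4 5 6)
4 → hit
5 → hit
Page faults: 14.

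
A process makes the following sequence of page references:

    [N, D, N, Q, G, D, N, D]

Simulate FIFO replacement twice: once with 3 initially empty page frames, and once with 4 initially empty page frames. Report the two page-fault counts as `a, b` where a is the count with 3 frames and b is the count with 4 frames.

3 frames: F F . F F . F F → 6 faults.
4 frames: F F . F F . . . → 4 faults.
4 < 6: adding a frame reduced faults, as is typical.

6, 4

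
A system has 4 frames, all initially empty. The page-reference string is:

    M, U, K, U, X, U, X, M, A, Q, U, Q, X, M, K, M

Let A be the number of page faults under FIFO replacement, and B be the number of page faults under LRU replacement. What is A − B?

Under FIFO: F F F . F . . . F F F . . F F . → 9 faults.
Under LRU: F F F . F . . . F F F . F F F . → 10 faults.
A − B = 9 − 10 = -1.

-1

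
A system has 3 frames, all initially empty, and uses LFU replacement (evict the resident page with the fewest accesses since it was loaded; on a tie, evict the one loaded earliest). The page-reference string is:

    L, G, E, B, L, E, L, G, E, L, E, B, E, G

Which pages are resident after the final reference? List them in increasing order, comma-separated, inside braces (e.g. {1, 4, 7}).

L -> fault, frames [L]
G -> fault, frames [L, G]
E -> fault, frames [L, G, E]
B -> fault, evict L, frames [G, E, B]
L -> fault, evict G, frames [E, B, L]
E -> hit
L -> hit
G -> fault, evict B, frames [E, L, G]
E -> hit
L -> hit
E -> hit
B -> fault, evict G, frames [E, L, B]
E -> hit
G -> fault, evict B, frames [E, L, G]

{E, G, L}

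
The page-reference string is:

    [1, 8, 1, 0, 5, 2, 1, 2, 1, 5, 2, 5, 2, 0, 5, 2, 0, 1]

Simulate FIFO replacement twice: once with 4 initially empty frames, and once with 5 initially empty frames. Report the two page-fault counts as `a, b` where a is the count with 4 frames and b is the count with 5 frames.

4 frames: F F . F F F F . . . . . . . . . . . → 6 faults.
5 frames: F F . F F F . . . . . . . . . . . . → 5 faults.
5 < 6: adding a frame reduced faults, as is typical.

6, 5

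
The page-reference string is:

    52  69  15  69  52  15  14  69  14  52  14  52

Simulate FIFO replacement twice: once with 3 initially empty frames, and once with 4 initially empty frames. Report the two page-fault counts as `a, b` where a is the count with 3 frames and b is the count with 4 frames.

5, 4

3 frames: F F F . . . F . . F . . → 5 faults.
4 frames: F F F . . . F . . . . . → 4 faults.
4 < 5: adding a frame reduced faults, as is typical.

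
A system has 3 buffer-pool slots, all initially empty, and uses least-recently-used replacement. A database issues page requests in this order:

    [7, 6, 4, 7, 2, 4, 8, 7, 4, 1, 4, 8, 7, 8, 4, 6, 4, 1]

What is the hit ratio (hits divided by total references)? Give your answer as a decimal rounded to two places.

7: fault, frames (7)
6: fault, frames (7 6)
4: fault, frames (7 6 4)
7: hit
2: fault, evict 6, frames (4 7 2)
4: hit
8: fault, evict 7, frames (2 4 8)
7: fault, evict 2, frames (4 8 7)
4: hit
1: fault, evict 8, frames (7 4 1)
4: hit
8: fault, evict 7, frames (1 4 8)
7: fault, evict 1, frames (4 8 7)
8: hit
4: hit
6: fault, evict 7, frames (8 4 6)
4: hit
1: fault, evict 8, frames (6 4 1)
Hits: 7 of 18 references → 7/18 = 0.3889.

0.39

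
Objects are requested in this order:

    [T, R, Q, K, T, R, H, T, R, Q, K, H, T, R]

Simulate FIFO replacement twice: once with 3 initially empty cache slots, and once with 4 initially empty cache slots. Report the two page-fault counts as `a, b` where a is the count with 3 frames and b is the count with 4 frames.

11, 12

3 frames: F F F F F F F . . F F . F F → 11 faults.
4 frames: F F F F . . F F F F F F F F → 12 faults.
12 > 11: adding a frame increased faults — Belady's anomaly.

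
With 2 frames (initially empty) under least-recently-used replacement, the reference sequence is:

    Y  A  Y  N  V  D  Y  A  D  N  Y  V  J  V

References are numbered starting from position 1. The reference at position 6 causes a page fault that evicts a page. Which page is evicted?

N

pos 1: Y: fault, frames [Y]
pos 2: A: fault, frames [Y, A]
pos 3: Y: hit
pos 4: N: fault, evict A, frames [Y, N]
pos 5: V: fault, evict Y, frames [N, V]
pos 6: D: fault, evict N, frames [V, D]
At position 6, page N is evicted.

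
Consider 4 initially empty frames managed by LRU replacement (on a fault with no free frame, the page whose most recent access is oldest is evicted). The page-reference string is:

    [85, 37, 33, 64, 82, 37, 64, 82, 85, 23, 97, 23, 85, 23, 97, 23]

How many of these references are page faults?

85 -> fault, frames (85)
37 -> fault, frames (85 37)
33 -> fault, frames (85 37 33)
64 -> fault, frames (85 37 33 64)
82 -> fault, evict 85, frames (37 33 64 82)
37 -> hit
64 -> hit
82 -> hit
85 -> fault, evict 33, frames (37 64 82 85)
23 -> fault, evict 37, frames (64 82 85 23)
97 -> fault, evict 64, frames (82 85 23 97)
23 -> hit
85 -> hit
23 -> hit
97 -> hit
23 -> hit
Page faults: 8.

8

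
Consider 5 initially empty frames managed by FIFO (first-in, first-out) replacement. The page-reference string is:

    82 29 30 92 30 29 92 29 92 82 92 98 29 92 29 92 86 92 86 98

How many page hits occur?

82 -> miss, frames (82)
29 -> miss, frames (82 29)
30 -> miss, frames (82 29 30)
92 -> miss, frames (82 29 30 92)
30 -> hit
29 -> hit
92 -> hit
29 -> hit
92 -> hit
82 -> hit
92 -> hit
98 -> miss, frames (82 29 30 92 98)
29 -> hit
92 -> hit
29 -> hit
92 -> hit
86 -> miss, evict 82, frames (29 30 92 98 86)
92 -> hit
86 -> hit
98 -> hit
Hits: 14.

14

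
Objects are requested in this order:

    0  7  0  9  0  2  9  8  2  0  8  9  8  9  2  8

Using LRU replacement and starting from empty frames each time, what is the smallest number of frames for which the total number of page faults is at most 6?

f=1: 16 faults
f=2: 12 faults
f=3: 8 faults
f=4: 5 faults
f=5: 5 faults
Smallest f with faults ≤ 6 is 4.

4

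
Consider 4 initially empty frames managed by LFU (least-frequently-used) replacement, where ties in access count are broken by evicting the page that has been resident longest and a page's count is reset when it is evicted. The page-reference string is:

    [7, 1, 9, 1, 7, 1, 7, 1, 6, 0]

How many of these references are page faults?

5

7 → miss, frames (7)
1 → miss, frames (7 1)
9 → miss, frames (7 1 9)
1 → hit
7 → hit
1 → hit
7 → hit
1 → hit
6 → miss, frames (7 1 9 6)
0 → miss, evict 9, frames (7 1 6 0)
Page faults: 5.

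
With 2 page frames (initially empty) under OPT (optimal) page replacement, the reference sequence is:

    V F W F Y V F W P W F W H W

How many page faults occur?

9

V → miss, frames (V)
F → miss, frames (V F)
W → miss, evict V, frames (F W)
F → hit
Y → miss, evict W, frames (F Y)
V → miss, evict Y, frames (F V)
F → hit
W → miss, evict V, frames (F W)
P → miss, evict F, frames (W P)
W → hit
F → miss, evict P, frames (W F)
W → hit
H → miss, evict F, frames (W H)
W → hit
Page faults: 9.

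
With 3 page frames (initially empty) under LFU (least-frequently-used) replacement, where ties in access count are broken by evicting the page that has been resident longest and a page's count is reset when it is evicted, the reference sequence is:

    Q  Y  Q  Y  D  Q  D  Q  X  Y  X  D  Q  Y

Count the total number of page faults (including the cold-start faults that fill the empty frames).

Q → miss, frames (Q)
Y → miss, frames (Q Y)
Q → hit
Y → hit
D → miss, frames (Q Y D)
Q → hit
D → hit
Q → hit
X → miss, evict Y, frames (Q D X)
Y → miss, evict X, frames (Q D Y)
X → miss, evict Y, frames (Q D X)
D → hit
Q → hit
Y → miss, evict X, frames (Q D Y)
Page faults: 7.

7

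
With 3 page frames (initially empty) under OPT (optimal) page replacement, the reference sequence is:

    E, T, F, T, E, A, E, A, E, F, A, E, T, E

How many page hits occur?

E → fault, frames {E}
T → fault, frames {E,T}
F → fault, frames {E,T,F}
T → hit
E → hit
A → fault, evict T, frames {E,F,A}
E → hit
A → hit
E → hit
F → hit
A → hit
E → hit
T → fault, evict A, frames {E,F,T}
E → hit
Hits: 9.

9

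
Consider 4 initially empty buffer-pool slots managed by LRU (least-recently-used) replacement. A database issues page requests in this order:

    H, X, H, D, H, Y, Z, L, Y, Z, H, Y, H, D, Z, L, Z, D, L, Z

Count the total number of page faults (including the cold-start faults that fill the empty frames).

H → fault, frames [H]
X → fault, frames [H, X]
H → hit
D → fault, frames [X, H, D]
H → hit
Y → fault, frames [X, D, H, Y]
Z → fault, evict X, frames [D, H, Y, Z]
L → fault, evict D, frames [H, Y, Z, L]
Y → hit
Z → hit
H → hit
Y → hit
H → hit
D → fault, evict L, frames [Z, Y, H, D]
Z → hit
L → fault, evict Y, frames [H, D, Z, L]
Z → hit
D → hit
L → hit
Z → hit
Page faults: 8.

8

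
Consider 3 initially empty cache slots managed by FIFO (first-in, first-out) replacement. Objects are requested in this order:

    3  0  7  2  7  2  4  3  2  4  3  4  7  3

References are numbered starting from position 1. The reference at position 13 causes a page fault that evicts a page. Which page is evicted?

2

pos 1: 3: fault, frames (3)
pos 2: 0: fault, frames (3 0)
pos 3: 7: fault, frames (3 0 7)
pos 4: 2: fault, evict 3, frames (0 7 2)
pos 5: 7: hit
pos 6: 2: hit
pos 7: 4: fault, evict 0, frames (7 2 4)
pos 8: 3: fault, evict 7, frames (2 4 3)
pos 9: 2: hit
pos 10: 4: hit
pos 11: 3: hit
pos 12: 4: hit
pos 13: 7: fault, evict 2, frames (4 3 7)
At position 13, page 2 is evicted.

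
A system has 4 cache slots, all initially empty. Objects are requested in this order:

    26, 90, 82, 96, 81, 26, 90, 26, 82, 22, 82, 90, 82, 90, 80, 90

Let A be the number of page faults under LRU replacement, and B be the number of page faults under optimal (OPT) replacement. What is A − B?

3

Under LRU: F F F F F F F . F F . . . . F . → 10 faults.
Under OPT: F F F F F . . . . F . . . . F . → 7 faults.
A − B = 10 − 7 = 3.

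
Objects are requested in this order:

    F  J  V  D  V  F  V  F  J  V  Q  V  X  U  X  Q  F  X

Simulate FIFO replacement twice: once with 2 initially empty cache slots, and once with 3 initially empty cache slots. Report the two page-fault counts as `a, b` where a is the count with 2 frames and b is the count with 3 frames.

2 frames: F F F F . F F . F . F F F F . F F F → 14 faults.
3 frames: F F F F . F . . F F F . F F . . F . → 11 faults.
11 < 14: adding a frame reduced faults, as is typical.

14, 11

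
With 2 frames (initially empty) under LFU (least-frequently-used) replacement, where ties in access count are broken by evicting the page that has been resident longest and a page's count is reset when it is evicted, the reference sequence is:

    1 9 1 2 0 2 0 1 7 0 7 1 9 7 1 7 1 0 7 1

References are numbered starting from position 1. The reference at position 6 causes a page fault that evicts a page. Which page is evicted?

0

pos 1: 1 → fault, frames [1]
pos 2: 9 → fault, frames [1, 9]
pos 3: 1 → hit
pos 4: 2 → fault, evict 9, frames [1, 2]
pos 5: 0 → fault, evict 2, frames [1, 0]
pos 6: 2 → fault, evict 0, frames [1, 2]
At position 6, page 0 is evicted.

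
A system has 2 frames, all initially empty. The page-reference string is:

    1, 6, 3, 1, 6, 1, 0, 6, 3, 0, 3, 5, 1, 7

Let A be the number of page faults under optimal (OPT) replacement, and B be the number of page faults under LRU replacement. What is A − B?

-3

Under OPT: F F F . F . F . F . . F F F → 9 faults.
Under LRU: F F F F F . F F F F . F F F → 12 faults.
A − B = 9 − 12 = -3.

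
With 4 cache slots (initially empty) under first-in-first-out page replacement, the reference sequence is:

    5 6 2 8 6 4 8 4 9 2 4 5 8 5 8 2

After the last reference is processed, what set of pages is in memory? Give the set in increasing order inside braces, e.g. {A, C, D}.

5 -> fault, frames (5)
6 -> fault, frames (5 6)
2 -> fault, frames (5 6 2)
8 -> fault, frames (5 6 2 8)
6 -> hit
4 -> fault, evict 5, frames (6 2 8 4)
8 -> hit
4 -> hit
9 -> fault, evict 6, frames (2 8 4 9)
2 -> hit
4 -> hit
5 -> fault, evict 2, frames (8 4 9 5)
8 -> hit
5 -> hit
8 -> hit
2 -> fault, evict 8, frames (4 9 5 2)

{2, 4, 5, 9}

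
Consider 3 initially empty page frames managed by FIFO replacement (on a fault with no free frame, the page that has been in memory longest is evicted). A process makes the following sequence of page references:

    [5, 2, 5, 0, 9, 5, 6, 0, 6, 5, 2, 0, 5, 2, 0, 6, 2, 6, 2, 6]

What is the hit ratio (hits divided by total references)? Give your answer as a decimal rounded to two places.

5 -> fault, frames [5]
2 -> fault, frames [5, 2]
5 -> hit
0 -> fault, frames [5, 2, 0]
9 -> fault, evict 5, frames [2, 0, 9]
5 -> fault, evict 2, frames [0, 9, 5]
6 -> fault, evict 0, frames [9, 5, 6]
0 -> fault, evict 9, frames [5, 6, 0]
6 -> hit
5 -> hit
2 -> fault, evict 5, frames [6, 0, 2]
0 -> hit
5 -> fault, evict 6, frames [0, 2, 5]
2 -> hit
0 -> hit
6 -> fault, evict 0, frames [2, 5, 6]
2 -> hit
6 -> hit
2 -> hit
6 -> hit
Hits: 10 of 20 references → 10/20 = 0.5000.

0.50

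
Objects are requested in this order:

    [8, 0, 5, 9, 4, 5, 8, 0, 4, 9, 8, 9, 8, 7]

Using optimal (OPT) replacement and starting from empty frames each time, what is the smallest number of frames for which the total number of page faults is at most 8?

f=1: 14 faults
f=2: 10 faults
f=3: 8 faults
f=4: 7 faults
f=5: 6 faults
f=6: 6 faults
Smallest f with faults ≤ 8 is 3.

3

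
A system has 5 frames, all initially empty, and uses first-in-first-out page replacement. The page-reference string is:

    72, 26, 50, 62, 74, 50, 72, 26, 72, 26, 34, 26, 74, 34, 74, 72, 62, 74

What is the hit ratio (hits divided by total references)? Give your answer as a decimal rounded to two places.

72 → fault, frames [72]
26 → fault, frames [72, 26]
50 → fault, frames [72, 26, 50]
62 → fault, frames [72, 26, 50, 62]
74 → fault, frames [72, 26, 50, 62, 74]
50 → hit
72 → hit
26 → hit
72 → hit
26 → hit
34 → fault, evict 72, frames [26, 50, 62, 74, 34]
26 → hit
74 → hit
34 → hit
74 → hit
72 → fault, evict 26, frames [50, 62, 74, 34, 72]
62 → hit
74 → hit
Hits: 11 of 18 references → 11/18 = 0.6111.

0.61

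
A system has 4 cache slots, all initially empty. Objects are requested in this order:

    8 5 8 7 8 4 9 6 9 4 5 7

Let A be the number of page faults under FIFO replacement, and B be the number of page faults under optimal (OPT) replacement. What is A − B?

1

Under FIFO: F F . F . F F F . . F F → 8 faults.
Under OPT: F F . F . F F F . . . F → 7 faults.
A − B = 8 − 7 = 1.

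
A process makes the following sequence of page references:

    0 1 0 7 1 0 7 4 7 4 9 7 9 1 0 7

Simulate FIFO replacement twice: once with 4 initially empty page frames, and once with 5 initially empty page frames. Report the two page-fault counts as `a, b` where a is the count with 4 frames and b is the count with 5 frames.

4 frames: F F . F . . . F . . F . . . F . → 6 faults.
5 frames: F F . F . . . F . . F . . . . . → 5 faults.
5 < 6: adding a frame reduced faults, as is typical.

6, 5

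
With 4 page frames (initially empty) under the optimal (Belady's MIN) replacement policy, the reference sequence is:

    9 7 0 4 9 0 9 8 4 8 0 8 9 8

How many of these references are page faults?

9 -> miss, frames {9}
7 -> miss, frames {9,7}
0 -> miss, frames {9,7,0}
4 -> miss, frames {9,7,0,4}
9 -> hit
0 -> hit
9 -> hit
8 -> miss, evict 7, frames {9,0,4,8}
4 -> hit
8 -> hit
0 -> hit
8 -> hit
9 -> hit
8 -> hit
Page faults: 5.

5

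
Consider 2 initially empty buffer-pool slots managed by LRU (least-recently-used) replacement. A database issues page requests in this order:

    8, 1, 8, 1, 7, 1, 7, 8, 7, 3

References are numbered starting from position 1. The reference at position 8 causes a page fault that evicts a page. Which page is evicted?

1

pos 1: 8 → fault, frames (8)
pos 2: 1 → fault, frames (8 1)
pos 3: 8 → hit
pos 4: 1 → hit
pos 5: 7 → fault, evict 8, frames (1 7)
pos 6: 1 → hit
pos 7: 7 → hit
pos 8: 8 → fault, evict 1, frames (7 8)
At position 8, page 1 is evicted.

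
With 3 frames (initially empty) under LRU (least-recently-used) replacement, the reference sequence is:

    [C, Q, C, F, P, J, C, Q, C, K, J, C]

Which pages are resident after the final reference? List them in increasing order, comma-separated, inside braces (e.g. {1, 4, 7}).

{C, J, K}

C → fault, frames {C}
Q → fault, frames {C,Q}
C → hit
F → fault, frames {Q,C,F}
P → fault, evict Q, frames {C,F,P}
J → fault, evict C, frames {F,P,J}
C → fault, evict F, frames {P,J,C}
Q → fault, evict P, frames {J,C,Q}
C → hit
K → fault, evict J, frames {Q,C,K}
J → fault, evict Q, frames {C,K,J}
C → hit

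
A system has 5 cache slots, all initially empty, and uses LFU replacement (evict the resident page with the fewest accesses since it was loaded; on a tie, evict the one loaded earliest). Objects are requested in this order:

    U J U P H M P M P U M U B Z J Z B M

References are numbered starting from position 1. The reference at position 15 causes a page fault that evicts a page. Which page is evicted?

B

pos 1: U: fault, frames (U)
pos 2: J: fault, frames (U J)
pos 3: U: hit
pos 4: P: fault, frames (U J P)
pos 5: H: fault, frames (U J P H)
pos 6: M: fault, frames (U J P H M)
pos 7: P: hit
pos 8: M: hit
pos 9: P: hit
pos 10: U: hit
pos 11: M: hit
pos 12: U: hit
pos 13: B: fault, evict J, frames (U P H M B)
pos 14: Z: fault, evict H, frames (U P M B Z)
pos 15: J: fault, evict B, frames (U P M Z J)
At position 15, page B is evicted.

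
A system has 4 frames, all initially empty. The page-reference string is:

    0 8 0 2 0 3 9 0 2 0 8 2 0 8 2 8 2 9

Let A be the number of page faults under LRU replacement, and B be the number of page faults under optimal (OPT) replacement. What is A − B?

Under LRU: F F . F . F F . . . F . . . . . . . → 6 faults.
Under OPT: F F . F . F F . . . . . . . . . . . → 5 faults.
A − B = 6 − 5 = 1.

1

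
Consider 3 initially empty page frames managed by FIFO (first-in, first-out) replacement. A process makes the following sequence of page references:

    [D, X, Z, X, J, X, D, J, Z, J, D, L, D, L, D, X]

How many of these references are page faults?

D: fault, frames {D}
X: fault, frames {D,X}
Z: fault, frames {D,X,Z}
X: hit
J: fault, evict D, frames {X,Z,J}
X: hit
D: fault, evict X, frames {Z,J,D}
J: hit
Z: hit
J: hit
D: hit
L: fault, evict Z, frames {J,D,L}
D: hit
L: hit
D: hit
X: fault, evict J, frames {D,L,X}
Page faults: 7.

7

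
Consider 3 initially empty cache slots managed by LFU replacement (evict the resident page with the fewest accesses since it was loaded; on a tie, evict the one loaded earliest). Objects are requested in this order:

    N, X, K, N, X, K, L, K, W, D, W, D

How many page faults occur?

8

N: miss, frames [N]
X: miss, frames [N, X]
K: miss, frames [N, X, K]
N: hit
X: hit
K: hit
L: miss, evict N, frames [X, K, L]
K: hit
W: miss, evict L, frames [X, K, W]
D: miss, evict W, frames [X, K, D]
W: miss, evict D, frames [X, K, W]
D: miss, evict W, frames [X, K, D]
Page faults: 8.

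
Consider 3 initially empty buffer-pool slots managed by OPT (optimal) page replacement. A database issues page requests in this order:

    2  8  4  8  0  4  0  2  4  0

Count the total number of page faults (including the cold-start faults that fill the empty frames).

4

2: fault, frames {2}
8: fault, frames {2,8}
4: fault, frames {2,8,4}
8: hit
0: fault, evict 8, frames {2,4,0}
4: hit
0: hit
2: hit
4: hit
0: hit
Page faults: 4.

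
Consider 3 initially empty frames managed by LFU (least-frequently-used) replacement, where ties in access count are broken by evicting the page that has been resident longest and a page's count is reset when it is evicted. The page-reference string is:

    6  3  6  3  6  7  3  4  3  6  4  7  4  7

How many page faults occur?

7

6 -> miss, frames {6}
3 -> miss, frames {6,3}
6 -> hit
3 -> hit
6 -> hit
7 -> miss, frames {6,3,7}
3 -> hit
4 -> miss, evict 7, frames {6,3,4}
3 -> hit
6 -> hit
4 -> hit
7 -> miss, evict 4, frames {6,3,7}
4 -> miss, evict 7, frames {6,3,4}
7 -> miss, evict 4, frames {6,3,7}
Page faults: 7.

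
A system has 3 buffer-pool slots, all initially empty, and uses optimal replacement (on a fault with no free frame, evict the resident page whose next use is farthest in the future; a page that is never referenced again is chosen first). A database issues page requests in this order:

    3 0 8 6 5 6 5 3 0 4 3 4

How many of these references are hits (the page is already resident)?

5

3 -> miss, frames [3]
0 -> miss, frames [3, 0]
8 -> miss, frames [3, 0, 8]
6 -> miss, evict 8, frames [3, 0, 6]
5 -> miss, evict 0, frames [3, 6, 5]
6 -> hit
5 -> hit
3 -> hit
0 -> miss, evict 5, frames [3, 6, 0]
4 -> miss, evict 0, frames [3, 6, 4]
3 -> hit
4 -> hit
Hits: 5.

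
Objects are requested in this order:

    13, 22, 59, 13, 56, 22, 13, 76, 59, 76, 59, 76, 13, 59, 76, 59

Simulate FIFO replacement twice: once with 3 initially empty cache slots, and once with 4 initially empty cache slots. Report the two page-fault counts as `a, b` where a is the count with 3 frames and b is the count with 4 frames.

3 frames: F F F . F . F F F . . . . . . . → 7 faults.
4 frames: F F F . F . . F . . . . F . . . → 6 faults.
6 < 7: adding a frame reduced faults, as is typical.

7, 6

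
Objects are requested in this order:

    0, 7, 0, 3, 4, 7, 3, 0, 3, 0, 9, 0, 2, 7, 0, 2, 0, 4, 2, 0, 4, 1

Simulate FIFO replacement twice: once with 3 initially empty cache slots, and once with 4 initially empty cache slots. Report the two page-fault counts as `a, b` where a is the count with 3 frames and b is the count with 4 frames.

12, 10

3 frames: F F . F F . . F . . F . F F F . . F F . . F → 12 faults.
4 frames: F F . F F . . . . . F F F F . . . F . . . F → 10 faults.
10 < 12: adding a frame reduced faults, as is typical.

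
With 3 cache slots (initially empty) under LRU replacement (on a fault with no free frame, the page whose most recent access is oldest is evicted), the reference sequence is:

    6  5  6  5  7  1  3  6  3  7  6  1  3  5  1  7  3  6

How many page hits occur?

5

6: miss, frames [6]
5: miss, frames [6, 5]
6: hit
5: hit
7: miss, frames [6, 5, 7]
1: miss, evict 6, frames [5, 7, 1]
3: miss, evict 5, frames [7, 1, 3]
6: miss, evict 7, frames [1, 3, 6]
3: hit
7: miss, evict 1, frames [6, 3, 7]
6: hit
1: miss, evict 3, frames [7, 6, 1]
3: miss, evict 7, frames [6, 1, 3]
5: miss, evict 6, frames [1, 3, 5]
1: hit
7: miss, evict 3, frames [5, 1, 7]
3: miss, evict 5, frames [1, 7, 3]
6: miss, evict 1, frames [7, 3, 6]
Hits: 5.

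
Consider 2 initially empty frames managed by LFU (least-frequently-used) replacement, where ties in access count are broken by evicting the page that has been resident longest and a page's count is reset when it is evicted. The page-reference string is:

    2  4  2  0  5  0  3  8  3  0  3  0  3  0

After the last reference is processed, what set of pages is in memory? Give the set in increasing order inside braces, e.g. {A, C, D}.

{0, 2}

2 -> fault, frames (2)
4 -> fault, frames (2 4)
2 -> hit
0 -> fault, evict 4, frames (2 0)
5 -> fault, evict 0, frames (2 5)
0 -> fault, evict 5, frames (2 0)
3 -> fault, evict 0, frames (2 3)
8 -> fault, evict 3, frames (2 8)
3 -> fault, evict 8, frames (2 3)
0 -> fault, evict 3, frames (2 0)
3 -> fault, evict 0, frames (2 3)
0 -> fault, evict 3, frames (2 0)
3 -> fault, evict 0, frames (2 3)
0 -> fault, evict 3, frames (2 0)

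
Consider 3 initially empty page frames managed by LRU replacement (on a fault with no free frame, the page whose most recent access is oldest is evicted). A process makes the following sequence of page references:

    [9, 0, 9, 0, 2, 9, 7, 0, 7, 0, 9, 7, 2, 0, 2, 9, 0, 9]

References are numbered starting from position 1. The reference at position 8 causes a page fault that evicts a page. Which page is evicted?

2

pos 1: 9 → miss, frames {9}
pos 2: 0 → miss, frames {9,0}
pos 3: 9 → hit
pos 4: 0 → hit
pos 5: 2 → miss, frames {9,0,2}
pos 6: 9 → hit
pos 7: 7 → miss, evict 0, frames {2,9,7}
pos 8: 0 → miss, evict 2, frames {9,7,0}
At position 8, page 2 is evicted.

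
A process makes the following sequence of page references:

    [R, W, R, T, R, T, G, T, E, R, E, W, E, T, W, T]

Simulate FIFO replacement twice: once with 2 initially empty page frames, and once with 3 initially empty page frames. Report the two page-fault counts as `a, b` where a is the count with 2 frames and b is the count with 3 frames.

2 frames: F F . F F . F F F F . F F F F . → 12 faults.
3 frames: F F . F . . F . F F . F . F . . → 8 faults.
8 < 12: adding a frame reduced faults, as is typical.

12, 8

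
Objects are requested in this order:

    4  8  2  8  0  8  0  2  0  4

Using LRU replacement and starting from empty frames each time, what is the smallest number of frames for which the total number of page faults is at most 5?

f=1: 10 faults
f=2: 6 faults
f=3: 5 faults
f=4: 4 faults
Smallest f with faults ≤ 5 is 3.

3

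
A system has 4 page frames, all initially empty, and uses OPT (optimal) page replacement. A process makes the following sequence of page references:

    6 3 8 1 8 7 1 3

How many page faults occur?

6 → miss, frames [6]
3 → miss, frames [6, 3]
8 → miss, frames [6, 3, 8]
1 → miss, frames [6, 3, 8, 1]
8 → hit
7 → miss, evict 8, frames [6, 3, 1, 7]
1 → hit
3 → hit
Page faults: 5.

5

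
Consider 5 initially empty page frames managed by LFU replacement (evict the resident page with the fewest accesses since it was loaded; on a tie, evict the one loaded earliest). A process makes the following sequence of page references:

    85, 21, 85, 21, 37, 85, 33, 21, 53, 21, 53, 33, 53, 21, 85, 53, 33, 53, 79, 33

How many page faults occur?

85: miss, frames [85]
21: miss, frames [85, 21]
85: hit
21: hit
37: miss, frames [85, 21, 37]
85: hit
33: miss, frames [85, 21, 37, 33]
21: hit
53: miss, frames [85, 21, 37, 33, 53]
21: hit
53: hit
33: hit
53: hit
21: hit
85: hit
53: hit
33: hit
53: hit
79: miss, evict 37, frames [85, 21, 33, 53, 79]
33: hit
Page faults: 6.

6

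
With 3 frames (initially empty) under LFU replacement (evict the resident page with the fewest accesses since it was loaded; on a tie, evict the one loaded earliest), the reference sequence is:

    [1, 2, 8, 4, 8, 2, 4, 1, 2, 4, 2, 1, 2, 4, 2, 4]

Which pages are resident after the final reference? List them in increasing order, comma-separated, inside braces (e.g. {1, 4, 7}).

{1, 2, 4}

1 → miss, frames {1}
2 → miss, frames {1,2}
8 → miss, frames {1,2,8}
4 → miss, evict 1, frames {2,8,4}
8 → hit
2 → hit
4 → hit
1 → miss, evict 2, frames {8,4,1}
2 → miss, evict 1, frames {8,4,2}
4 → hit
2 → hit
1 → miss, evict 8, frames {4,2,1}
2 → hit
4 → hit
2 → hit
4 → hit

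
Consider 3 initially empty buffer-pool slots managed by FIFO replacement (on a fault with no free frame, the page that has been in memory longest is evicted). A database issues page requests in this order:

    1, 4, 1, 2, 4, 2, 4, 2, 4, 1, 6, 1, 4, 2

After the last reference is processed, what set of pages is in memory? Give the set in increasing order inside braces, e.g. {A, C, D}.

{1, 2, 4}

1: miss, frames {1}
4: miss, frames {1,4}
1: hit
2: miss, frames {1,4,2}
4: hit
2: hit
4: hit
2: hit
4: hit
1: hit
6: miss, evict 1, frames {4,2,6}
1: miss, evict 4, frames {2,6,1}
4: miss, evict 2, frames {6,1,4}
2: miss, evict 6, frames {1,4,2}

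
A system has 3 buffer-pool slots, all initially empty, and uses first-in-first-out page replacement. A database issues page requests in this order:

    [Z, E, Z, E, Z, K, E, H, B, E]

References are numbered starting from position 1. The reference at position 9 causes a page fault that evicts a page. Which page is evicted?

pos 1: Z → fault, frames (Z)
pos 2: E → fault, frames (Z E)
pos 3: Z → hit
pos 4: E → hit
pos 5: Z → hit
pos 6: K → fault, frames (Z E K)
pos 7: E → hit
pos 8: H → fault, evict Z, frames (E K H)
pos 9: B → fault, evict E, frames (K H B)
At position 9, page E is evicted.

E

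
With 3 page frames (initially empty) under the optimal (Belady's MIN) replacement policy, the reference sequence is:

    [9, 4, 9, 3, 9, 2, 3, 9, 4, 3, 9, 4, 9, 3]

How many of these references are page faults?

9 → fault, frames (9)
4 → fault, frames (9 4)
9 → hit
3 → fault, frames (9 4 3)
9 → hit
2 → fault, evict 4, frames (9 3 2)
3 → hit
9 → hit
4 → fault, evict 2, frames (9 3 4)
3 → hit
9 → hit
4 → hit
9 → hit
3 → hit
Page faults: 5.

5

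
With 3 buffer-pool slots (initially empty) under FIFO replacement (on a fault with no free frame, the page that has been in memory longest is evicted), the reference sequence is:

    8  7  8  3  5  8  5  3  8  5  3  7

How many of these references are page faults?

6

8 -> miss, frames {8}
7 -> miss, frames {8,7}
8 -> hit
3 -> miss, frames {8,7,3}
5 -> miss, evict 8, frames {7,3,5}
8 -> miss, evict 7, frames {3,5,8}
5 -> hit
3 -> hit
8 -> hit
5 -> hit
3 -> hit
7 -> miss, evict 3, frames {5,8,7}
Page faults: 6.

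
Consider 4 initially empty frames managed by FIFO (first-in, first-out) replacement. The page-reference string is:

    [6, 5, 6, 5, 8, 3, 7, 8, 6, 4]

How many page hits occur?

3

6 → miss, frames {6}
5 → miss, frames {6,5}
6 → hit
5 → hit
8 → miss, frames {6,5,8}
3 → miss, frames {6,5,8,3}
7 → miss, evict 6, frames {5,8,3,7}
8 → hit
6 → miss, evict 5, frames {8,3,7,6}
4 → miss, evict 8, frames {3,7,6,4}
Hits: 3.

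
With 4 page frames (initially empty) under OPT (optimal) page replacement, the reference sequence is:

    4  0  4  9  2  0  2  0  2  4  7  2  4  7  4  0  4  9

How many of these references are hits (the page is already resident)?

12

4 -> miss, frames (4)
0 -> miss, frames (4 0)
4 -> hit
9 -> miss, frames (4 0 9)
2 -> miss, frames (4 0 9 2)
0 -> hit
2 -> hit
0 -> hit
2 -> hit
4 -> hit
7 -> miss, evict 9, frames (4 0 2 7)
2 -> hit
4 -> hit
7 -> hit
4 -> hit
0 -> hit
4 -> hit
9 -> miss, evict 7, frames (4 0 2 9)
Hits: 12.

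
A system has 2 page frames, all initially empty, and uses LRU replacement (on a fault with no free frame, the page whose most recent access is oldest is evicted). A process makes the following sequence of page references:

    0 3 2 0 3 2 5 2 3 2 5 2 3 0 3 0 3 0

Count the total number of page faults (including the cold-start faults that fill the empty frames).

0 -> miss, frames {0}
3 -> miss, frames {0,3}
2 -> miss, evict 0, frames {3,2}
0 -> miss, evict 3, frames {2,0}
3 -> miss, evict 2, frames {0,3}
2 -> miss, evict 0, frames {3,2}
5 -> miss, evict 3, frames {2,5}
2 -> hit
3 -> miss, evict 5, frames {2,3}
2 -> hit
5 -> miss, evict 3, frames {2,5}
2 -> hit
3 -> miss, evict 5, frames {2,3}
0 -> miss, evict 2, frames {3,0}
3 -> hit
0 -> hit
3 -> hit
0 -> hit
Page faults: 11.

11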